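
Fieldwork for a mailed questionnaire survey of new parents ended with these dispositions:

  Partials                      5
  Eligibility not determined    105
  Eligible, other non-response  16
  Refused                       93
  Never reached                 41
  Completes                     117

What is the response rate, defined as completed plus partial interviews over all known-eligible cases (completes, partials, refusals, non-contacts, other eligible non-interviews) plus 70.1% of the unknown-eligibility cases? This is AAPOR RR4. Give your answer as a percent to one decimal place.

Top: 117 + 5 = 122
Determined eligible: 117 + 5 + 93 + 41 + 16 = 272
Eligible share of unknowns: 0.7010 × 105 = 73.60
Denom: 272 + 73.60 = 345.60
RR4 = 122 / 345.60 = 0.3530

35.3%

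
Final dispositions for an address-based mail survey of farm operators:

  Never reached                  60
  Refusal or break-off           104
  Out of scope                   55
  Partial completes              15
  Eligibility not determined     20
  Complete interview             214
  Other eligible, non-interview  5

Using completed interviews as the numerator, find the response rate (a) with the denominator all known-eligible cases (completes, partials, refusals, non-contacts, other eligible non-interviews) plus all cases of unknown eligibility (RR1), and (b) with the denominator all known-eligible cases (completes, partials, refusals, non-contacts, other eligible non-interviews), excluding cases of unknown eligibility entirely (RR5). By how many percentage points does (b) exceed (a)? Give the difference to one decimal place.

2.6

Numerator: 214
Base: 214 + 15 + 104 + 60 + 5 + 20 = 418
RR1 = 214 / 418 = 0.5120
Base: 214 + 15 + 104 + 60 + 5 = 398
RR5 = 214 / 398 = 0.5377
Difference = 53.77 − 51.20 = 2.57 percentage points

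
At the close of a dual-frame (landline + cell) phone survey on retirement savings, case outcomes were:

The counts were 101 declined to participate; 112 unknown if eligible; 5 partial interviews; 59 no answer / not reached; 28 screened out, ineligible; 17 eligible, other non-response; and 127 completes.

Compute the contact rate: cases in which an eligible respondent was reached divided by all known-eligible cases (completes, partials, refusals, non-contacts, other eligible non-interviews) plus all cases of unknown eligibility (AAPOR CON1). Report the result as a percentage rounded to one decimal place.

Num: 127 + 5 + 101 + 17 = 250
Denom: 127 + 5 + 101 + 59 + 17 + 112 = 421
CON1 = 250 / 421 = 0.5938

59.4%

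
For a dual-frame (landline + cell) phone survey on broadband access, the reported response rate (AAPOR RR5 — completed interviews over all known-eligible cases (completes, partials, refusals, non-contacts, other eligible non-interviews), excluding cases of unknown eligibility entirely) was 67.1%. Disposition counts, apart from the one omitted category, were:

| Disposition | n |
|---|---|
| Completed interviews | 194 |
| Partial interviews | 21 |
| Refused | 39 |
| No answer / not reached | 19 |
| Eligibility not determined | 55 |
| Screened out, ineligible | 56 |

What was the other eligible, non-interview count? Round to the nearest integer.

16

RR5 = 194 / D = 0.671
D = 194 / 0.671 = 289.1
Remaining denominator categories sum to 273
other eligible, non-interview = 289.1 − 273 ≈ 16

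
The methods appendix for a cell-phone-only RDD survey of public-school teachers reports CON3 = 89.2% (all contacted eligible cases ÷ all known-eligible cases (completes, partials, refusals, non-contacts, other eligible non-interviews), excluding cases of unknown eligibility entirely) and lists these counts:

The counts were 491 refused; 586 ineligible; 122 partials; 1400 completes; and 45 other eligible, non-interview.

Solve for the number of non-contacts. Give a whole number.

Top → 1400 + 122 + 491 + 45 = 2058
CON3 = 2058 / D = 0.892
D = 2058 / 0.892 = 2307.2
Remaining denominator categories sum to 2058
non-contacts = 2307.2 − 2058 ≈ 249

249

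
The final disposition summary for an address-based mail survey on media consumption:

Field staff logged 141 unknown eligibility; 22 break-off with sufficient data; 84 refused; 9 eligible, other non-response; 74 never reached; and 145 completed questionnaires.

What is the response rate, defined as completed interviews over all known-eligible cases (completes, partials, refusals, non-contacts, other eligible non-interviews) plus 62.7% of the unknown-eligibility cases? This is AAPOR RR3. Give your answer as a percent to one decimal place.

Numerator → 145
Eligible (known) → 145 + 22 + 84 + 74 + 9 = 334
Estimated eligible among unknowns → 0.6270 × 141 = 88.41
Denominator → 334 + 88.41 = 422.41
RR3 = 145 / 422.41 = 0.3433

34.3%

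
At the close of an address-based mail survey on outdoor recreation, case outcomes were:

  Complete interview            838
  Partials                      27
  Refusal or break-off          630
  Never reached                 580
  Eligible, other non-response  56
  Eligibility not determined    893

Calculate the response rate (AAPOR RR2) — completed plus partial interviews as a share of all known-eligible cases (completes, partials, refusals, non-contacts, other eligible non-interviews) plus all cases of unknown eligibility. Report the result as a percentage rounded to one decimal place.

28.6%

Num → 838 + 27 = 865
Base → 838 + 27 + 630 + 580 + 56 + 893 = 3024
RR2 = 865 / 3024 = 0.2860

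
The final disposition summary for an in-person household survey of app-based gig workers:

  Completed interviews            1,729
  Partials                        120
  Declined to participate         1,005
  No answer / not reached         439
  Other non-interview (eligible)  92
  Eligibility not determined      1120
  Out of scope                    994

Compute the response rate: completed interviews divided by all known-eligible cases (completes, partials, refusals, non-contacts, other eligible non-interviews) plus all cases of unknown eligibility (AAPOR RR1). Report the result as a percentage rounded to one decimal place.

Num = 1729
Denominator = 1729 + 120 + 1005 + 439 + 92 + 1120 = 4505
RR1 = 1729 / 4505 = 0.3838

38.4%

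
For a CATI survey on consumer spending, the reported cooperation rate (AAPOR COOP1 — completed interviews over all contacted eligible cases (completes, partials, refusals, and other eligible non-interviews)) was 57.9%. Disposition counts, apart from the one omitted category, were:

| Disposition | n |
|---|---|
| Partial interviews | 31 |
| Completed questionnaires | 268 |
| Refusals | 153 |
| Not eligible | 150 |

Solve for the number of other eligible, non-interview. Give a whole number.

COOP1 = 268 / D = 0.579
D = 268 / 0.579 = 462.9
Rest of base = 452
other eligible, non-interview = 462.9 − 452 ≈ 11

11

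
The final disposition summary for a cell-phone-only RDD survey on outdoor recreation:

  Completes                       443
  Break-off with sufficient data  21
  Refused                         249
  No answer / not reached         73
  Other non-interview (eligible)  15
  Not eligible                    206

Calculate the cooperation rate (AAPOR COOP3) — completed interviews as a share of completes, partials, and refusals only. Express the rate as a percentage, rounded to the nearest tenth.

Num → 443
Base → 443 + 21 + 249 = 713
COOP3 = 443 / 713 = 0.6213

62.1%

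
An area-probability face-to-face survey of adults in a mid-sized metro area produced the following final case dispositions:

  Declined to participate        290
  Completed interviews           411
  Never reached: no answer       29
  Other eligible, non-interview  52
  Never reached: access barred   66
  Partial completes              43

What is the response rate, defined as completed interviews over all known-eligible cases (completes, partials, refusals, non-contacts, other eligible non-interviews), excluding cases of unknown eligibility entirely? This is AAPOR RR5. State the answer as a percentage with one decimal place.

No contact after all attempts = 29 + 66 = 95
Num: 411
Denominator: 411 + 43 + 290 + 95 + 52 = 891
RR5 = 411 / 891 = 0.4613

46.1%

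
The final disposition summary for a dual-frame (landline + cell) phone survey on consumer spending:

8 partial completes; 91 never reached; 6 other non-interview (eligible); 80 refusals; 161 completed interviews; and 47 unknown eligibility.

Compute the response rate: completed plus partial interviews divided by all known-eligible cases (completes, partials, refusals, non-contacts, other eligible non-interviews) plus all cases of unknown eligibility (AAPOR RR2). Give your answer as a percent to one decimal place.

43.0%

Top → 161 + 8 = 169
Base → 161 + 8 + 80 + 91 + 6 + 47 = 393
RR2 = 169 / 393 = 0.4300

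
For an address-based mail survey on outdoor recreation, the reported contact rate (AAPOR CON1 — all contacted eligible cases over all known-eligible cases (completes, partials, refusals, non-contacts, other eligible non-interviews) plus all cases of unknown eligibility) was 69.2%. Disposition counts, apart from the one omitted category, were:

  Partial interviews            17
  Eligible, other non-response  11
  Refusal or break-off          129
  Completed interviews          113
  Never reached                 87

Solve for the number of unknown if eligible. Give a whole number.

Top: 113 + 17 + 129 + 11 = 270
CON1 = 270 / D = 0.692
D = 270 / 0.692 = 390.2
Remaining denominator categories sum to 357
unknown if eligible = 390.2 − 357 ≈ 33

33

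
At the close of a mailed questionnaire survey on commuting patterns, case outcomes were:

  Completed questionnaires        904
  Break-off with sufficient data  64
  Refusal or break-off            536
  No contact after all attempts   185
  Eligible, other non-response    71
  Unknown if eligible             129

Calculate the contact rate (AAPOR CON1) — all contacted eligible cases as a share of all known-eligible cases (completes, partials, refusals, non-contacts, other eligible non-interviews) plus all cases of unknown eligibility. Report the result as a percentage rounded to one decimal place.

83.4%

Numerator: 904 + 64 + 536 + 71 = 1575
Denom: 904 + 64 + 536 + 185 + 71 + 129 = 1889
CON1 = 1575 / 1889 = 0.8338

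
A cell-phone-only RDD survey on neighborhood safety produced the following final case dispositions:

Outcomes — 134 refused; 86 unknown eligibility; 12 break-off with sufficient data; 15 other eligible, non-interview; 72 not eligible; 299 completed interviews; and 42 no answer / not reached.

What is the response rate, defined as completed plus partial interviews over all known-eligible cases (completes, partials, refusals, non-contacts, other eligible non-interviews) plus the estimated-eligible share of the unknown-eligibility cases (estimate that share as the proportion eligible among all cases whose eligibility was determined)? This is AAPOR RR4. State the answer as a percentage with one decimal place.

53.9%

Num → 299 + 12 = 311
Eligible (known) → 299 + 12 + 134 + 42 + 15 = 502
e = 502 / (502 + 72) = 502 / 574 = 0.8746
Eligible share of unknowns → 0.8746 × 86 = 75.22
Denom → 502 + 75.22 = 577.22
RR4 = 311 / 577.22 = 0.5388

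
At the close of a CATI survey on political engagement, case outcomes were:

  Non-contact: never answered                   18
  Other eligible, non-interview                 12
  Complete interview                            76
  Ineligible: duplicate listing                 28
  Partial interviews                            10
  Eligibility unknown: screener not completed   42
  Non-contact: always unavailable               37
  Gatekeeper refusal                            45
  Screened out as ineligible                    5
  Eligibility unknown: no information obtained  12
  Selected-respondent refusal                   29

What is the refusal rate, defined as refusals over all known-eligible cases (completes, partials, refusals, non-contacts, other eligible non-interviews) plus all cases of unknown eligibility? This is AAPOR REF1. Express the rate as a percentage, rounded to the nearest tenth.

Declined to participate = 45 + 29 = 74
Never reached = 18 + 37 = 55
Unknown if eligible = 42 + 12 = 54
Ineligible = 5 + 28 = 33
Num = 74
Base = 76 + 10 + 74 + 55 + 12 + 54 = 281
REF1 = 74 / 281 = 0.2633

26.3%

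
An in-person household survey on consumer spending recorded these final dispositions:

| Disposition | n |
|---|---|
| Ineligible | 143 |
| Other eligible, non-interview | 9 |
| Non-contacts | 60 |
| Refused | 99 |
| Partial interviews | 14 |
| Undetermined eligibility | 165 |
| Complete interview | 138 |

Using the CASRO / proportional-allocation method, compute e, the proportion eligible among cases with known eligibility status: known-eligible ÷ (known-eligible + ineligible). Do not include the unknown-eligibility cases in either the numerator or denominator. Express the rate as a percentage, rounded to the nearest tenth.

Eligible (known): 138 + 14 + 99 + 60 + 9 = 320
e = 320 / (320 + 143) = 320 / 463 = 0.6911

69.1%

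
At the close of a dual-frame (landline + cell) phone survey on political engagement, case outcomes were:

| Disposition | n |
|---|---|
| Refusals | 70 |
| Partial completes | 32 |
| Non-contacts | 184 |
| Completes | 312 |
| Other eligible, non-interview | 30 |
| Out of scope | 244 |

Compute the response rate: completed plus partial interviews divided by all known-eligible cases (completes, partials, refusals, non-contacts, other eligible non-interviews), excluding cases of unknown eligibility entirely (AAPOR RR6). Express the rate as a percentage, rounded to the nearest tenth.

54.8%

Numerator = 312 + 32 = 344
Denominator = 312 + 32 + 70 + 184 + 30 = 628
RR6 = 344 / 628 = 0.5478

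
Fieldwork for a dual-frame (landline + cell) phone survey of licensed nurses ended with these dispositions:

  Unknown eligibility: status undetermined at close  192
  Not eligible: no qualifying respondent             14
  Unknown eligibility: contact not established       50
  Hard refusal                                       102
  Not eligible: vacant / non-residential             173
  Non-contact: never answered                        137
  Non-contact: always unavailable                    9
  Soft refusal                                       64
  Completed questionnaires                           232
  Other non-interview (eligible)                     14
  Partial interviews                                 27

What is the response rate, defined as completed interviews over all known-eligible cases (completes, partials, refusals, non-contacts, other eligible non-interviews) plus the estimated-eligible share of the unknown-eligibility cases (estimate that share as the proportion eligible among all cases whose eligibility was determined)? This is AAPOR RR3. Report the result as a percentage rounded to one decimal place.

30.2%

Refused = 102 + 64 = 166
No contact after all attempts = 137 + 9 = 146
Eligibility not determined = 50 + 192 = 242
Not eligible = 14 + 173 = 187
Num = 232
Eligible (known) = 232 + 27 + 166 + 146 + 14 = 585
e = 585 / (585 + 187) = 585 / 772 = 0.7578
Estimated eligible among unknowns = 0.7578 × 242 = 183.39
Denominator = 585 + 183.39 = 768.39
RR3 = 232 / 768.39 = 0.3019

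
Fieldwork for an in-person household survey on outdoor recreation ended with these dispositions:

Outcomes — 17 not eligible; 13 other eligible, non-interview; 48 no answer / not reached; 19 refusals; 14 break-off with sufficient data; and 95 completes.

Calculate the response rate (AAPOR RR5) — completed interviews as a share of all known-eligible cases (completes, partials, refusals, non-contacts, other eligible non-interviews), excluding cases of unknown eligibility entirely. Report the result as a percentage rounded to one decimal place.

Num → 95
Denominator → 95 + 14 + 19 + 48 + 13 = 189
RR5 = 95 / 189 = 0.5026

50.3%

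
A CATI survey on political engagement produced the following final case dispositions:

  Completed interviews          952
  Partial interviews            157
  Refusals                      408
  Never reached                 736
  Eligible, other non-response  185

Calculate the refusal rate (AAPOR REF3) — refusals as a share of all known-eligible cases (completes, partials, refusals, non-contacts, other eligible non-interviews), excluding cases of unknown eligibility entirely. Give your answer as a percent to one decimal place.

16.7%

Num: 408
Base: 952 + 157 + 408 + 736 + 185 = 2438
REF3 = 408 / 2438 = 0.1674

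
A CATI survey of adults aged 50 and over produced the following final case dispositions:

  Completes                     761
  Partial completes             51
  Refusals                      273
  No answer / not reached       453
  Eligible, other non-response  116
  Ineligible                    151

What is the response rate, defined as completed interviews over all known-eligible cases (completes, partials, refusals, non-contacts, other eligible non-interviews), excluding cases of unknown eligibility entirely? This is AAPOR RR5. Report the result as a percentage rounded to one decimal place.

46.0%

Top = 761
Base = 761 + 51 + 273 + 453 + 116 = 1654
RR5 = 761 / 1654 = 0.4601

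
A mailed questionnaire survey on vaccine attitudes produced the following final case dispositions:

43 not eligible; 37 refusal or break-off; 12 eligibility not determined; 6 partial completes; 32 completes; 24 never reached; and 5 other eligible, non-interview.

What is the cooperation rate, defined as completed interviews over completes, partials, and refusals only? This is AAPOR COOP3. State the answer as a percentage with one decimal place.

42.7%

Numerator: 32
Base: 32 + 6 + 37 = 75
COOP3 = 32 / 75 = 0.4267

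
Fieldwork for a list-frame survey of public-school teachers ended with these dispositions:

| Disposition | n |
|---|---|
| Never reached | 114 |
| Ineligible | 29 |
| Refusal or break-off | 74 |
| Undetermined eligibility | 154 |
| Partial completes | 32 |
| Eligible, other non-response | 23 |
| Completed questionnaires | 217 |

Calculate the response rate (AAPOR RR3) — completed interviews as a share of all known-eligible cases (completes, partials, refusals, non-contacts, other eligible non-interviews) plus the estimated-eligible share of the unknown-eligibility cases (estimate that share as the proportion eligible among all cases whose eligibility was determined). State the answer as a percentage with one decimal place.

Top → 217
Known eligible → 217 + 32 + 74 + 114 + 23 = 460
e = 460 / (460 + 29) = 460 / 489 = 0.9407
e × U → 0.9407 × 154 = 144.87
Base → 460 + 144.87 = 604.87
RR3 = 217 / 604.87 = 0.3588

35.9%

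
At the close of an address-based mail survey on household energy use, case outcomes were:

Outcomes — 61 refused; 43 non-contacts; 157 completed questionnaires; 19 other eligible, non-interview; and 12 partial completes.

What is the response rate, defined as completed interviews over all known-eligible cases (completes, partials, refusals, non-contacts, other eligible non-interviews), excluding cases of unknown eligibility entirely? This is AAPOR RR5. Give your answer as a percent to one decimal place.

Num: 157
Denominator: 157 + 12 + 61 + 43 + 19 = 292
RR5 = 157 / 292 = 0.5377

53.8%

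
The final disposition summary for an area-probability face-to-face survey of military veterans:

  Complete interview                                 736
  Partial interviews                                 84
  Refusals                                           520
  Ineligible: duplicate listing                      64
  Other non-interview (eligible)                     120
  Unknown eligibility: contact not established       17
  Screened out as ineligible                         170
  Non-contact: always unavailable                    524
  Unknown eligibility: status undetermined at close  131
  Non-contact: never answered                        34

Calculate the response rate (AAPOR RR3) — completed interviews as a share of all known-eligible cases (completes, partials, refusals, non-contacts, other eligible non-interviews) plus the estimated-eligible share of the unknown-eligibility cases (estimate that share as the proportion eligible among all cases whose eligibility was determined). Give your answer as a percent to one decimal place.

Non-contacts = 34 + 524 = 558
Eligibility not determined = 17 + 131 = 148
Out of scope = 170 + 64 = 234
Numerator = 736
Eligible (known) = 736 + 84 + 520 + 558 + 120 = 2018
e = 2018 / (2018 + 234) = 2018 / 2252 = 0.8961
Estimated eligible among unknowns = 0.8961 × 148 = 132.62
Denom = 2018 + 132.62 = 2150.62
RR3 = 736 / 2150.62 = 0.3422

34.2%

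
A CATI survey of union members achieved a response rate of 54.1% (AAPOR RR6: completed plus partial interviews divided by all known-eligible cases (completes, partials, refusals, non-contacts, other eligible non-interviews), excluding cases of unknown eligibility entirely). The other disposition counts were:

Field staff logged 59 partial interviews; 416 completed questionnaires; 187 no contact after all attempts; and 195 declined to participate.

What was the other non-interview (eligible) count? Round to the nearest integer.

21

Num → 416 + 59 = 475
RR6 = 475 / D = 0.541
D = 475 / 0.541 = 878.0
Remaining denominator categories sum to 857
other non-interview (eligible) = 878.0 − 857 ≈ 21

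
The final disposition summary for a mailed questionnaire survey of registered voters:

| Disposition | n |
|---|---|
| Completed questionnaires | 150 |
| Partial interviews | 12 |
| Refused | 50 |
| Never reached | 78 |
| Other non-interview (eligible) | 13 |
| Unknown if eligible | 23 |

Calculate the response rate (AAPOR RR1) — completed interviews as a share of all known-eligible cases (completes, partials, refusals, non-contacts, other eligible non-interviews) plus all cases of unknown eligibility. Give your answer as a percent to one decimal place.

Num: 150
Denominator: 150 + 12 + 50 + 78 + 13 + 23 = 326
RR1 = 150 / 326 = 0.4601

46.0%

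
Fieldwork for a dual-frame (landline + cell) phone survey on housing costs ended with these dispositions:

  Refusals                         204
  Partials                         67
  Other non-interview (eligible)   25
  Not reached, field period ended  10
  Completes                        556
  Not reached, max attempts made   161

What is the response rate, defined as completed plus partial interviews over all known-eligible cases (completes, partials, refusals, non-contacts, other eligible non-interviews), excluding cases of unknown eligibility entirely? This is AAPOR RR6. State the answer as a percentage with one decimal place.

60.9%

Never reached = 10 + 161 = 171
Numerator: 556 + 67 = 623
Denom: 556 + 67 + 204 + 171 + 25 = 1023
RR6 = 623 / 1023 = 0.6090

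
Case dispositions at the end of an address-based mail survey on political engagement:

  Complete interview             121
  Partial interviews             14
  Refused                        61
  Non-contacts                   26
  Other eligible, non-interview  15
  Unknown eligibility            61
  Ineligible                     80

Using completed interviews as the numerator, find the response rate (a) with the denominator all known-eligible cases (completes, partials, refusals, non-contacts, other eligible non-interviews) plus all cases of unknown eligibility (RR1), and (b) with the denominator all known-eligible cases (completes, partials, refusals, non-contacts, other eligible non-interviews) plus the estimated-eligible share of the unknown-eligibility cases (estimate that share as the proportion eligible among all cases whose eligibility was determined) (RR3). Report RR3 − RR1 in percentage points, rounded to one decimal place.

2.2

Top: 121
Denominator: 121 + 14 + 61 + 26 + 15 + 61 = 298
RR1 = 121 / 298 = 0.4060
Determined eligible: 121 + 14 + 61 + 26 + 15 = 237
e = 237 / (237 + 80) = 237 / 317 = 0.7476
e × U: 0.7476 × 61 = 45.60
Denominator: 237 + 45.60 = 282.60
RR3 = 121 / 282.60 = 0.4282
Difference = 42.82 − 40.60 = 2.22 percentage points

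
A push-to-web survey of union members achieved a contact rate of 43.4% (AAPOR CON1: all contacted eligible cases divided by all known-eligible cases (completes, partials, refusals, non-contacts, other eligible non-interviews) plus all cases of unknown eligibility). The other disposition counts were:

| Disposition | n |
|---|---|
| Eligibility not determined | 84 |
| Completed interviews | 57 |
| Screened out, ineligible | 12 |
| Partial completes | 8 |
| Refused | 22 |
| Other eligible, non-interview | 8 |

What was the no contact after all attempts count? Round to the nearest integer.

Num = 57 + 8 + 22 + 8 = 95
CON1 = 95 / D = 0.434
D = 95 / 0.434 = 218.9
Remaining denominator categories sum to 179
no contact after all attempts = 218.9 − 179 ≈ 40

40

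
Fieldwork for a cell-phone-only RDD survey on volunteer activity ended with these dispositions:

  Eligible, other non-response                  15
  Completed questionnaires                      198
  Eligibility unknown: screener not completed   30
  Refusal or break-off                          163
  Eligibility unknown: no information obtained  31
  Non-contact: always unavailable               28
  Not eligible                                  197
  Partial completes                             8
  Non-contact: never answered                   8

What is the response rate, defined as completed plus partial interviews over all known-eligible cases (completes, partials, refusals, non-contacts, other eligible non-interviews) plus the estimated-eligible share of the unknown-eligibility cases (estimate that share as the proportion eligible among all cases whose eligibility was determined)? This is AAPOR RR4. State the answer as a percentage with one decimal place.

Never reached = 8 + 28 = 36
Undetermined eligibility = 30 + 31 = 61
Top → 198 + 8 = 206
Known eligible → 198 + 8 + 163 + 36 + 15 = 420
e = 420 / (420 + 197) = 420 / 617 = 0.6807
Eligible share of unknowns → 0.6807 × 61 = 41.52
Denominator → 420 + 41.52 = 461.52
RR4 = 206 / 461.52 = 0.4464

44.6%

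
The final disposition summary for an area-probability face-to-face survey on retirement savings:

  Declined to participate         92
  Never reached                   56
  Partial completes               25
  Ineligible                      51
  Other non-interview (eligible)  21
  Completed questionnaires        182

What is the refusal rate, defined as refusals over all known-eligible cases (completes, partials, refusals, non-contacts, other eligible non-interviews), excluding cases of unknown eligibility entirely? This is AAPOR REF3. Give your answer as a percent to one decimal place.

24.5%

Top → 92
Denominator → 182 + 25 + 92 + 56 + 21 = 376
REF3 = 92 / 376 = 0.2447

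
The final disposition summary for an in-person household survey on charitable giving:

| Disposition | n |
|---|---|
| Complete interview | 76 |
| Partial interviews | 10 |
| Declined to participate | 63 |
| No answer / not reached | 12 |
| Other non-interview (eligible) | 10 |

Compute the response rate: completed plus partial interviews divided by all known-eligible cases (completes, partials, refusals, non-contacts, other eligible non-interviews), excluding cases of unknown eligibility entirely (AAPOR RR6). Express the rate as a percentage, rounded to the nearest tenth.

50.3%

Num: 76 + 10 = 86
Denominator: 76 + 10 + 63 + 12 + 10 = 171
RR6 = 86 / 171 = 0.5029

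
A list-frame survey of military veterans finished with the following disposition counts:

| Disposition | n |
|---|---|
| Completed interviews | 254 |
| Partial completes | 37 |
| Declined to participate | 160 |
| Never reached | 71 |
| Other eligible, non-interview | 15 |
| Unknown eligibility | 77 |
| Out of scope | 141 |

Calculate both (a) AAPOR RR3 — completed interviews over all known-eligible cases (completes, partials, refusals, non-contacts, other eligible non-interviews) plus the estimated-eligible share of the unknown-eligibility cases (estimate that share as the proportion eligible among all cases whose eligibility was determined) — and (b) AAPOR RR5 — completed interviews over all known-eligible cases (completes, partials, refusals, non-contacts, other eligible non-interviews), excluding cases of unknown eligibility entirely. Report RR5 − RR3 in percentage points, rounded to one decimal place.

Num: 254
Eligible (known): 254 + 37 + 160 + 71 + 15 = 537
e = 537 / (537 + 141) = 537 / 678 = 0.7920
Estimated eligible among unknowns: 0.7920 × 77 = 60.98
Base: 537 + 60.98 = 597.98
RR3 = 254 / 597.98 = 0.4248
Base: 254 + 37 + 160 + 71 + 15 = 537
RR5 = 254 / 537 = 0.4730
Difference = 47.30 − 42.48 = 4.82 percentage points

4.8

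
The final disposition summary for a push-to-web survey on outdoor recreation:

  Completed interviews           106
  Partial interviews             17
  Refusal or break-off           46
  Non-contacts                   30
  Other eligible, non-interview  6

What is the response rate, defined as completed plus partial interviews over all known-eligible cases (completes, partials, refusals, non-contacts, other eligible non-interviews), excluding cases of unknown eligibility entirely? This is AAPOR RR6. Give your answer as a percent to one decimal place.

60.0%

Top → 106 + 17 = 123
Base → 106 + 17 + 46 + 30 + 6 = 205
RR6 = 123 / 205 = 0.6000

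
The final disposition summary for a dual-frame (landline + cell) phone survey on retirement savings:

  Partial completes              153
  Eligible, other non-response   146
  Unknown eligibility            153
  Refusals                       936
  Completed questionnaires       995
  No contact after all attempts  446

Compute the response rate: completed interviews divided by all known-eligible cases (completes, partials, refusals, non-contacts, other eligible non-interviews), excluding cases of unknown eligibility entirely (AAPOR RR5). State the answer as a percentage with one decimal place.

37.2%

Numerator: 995
Denominator: 995 + 153 + 936 + 446 + 146 = 2676
RR5 = 995 / 2676 = 0.3718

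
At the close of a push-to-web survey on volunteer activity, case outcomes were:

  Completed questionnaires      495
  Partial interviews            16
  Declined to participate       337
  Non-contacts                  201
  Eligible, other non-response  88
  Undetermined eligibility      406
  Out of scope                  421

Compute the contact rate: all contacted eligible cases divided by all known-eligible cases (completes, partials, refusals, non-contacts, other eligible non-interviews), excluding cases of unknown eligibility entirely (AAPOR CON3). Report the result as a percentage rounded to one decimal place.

Numerator: 495 + 16 + 337 + 88 = 936
Denominator: 495 + 16 + 337 + 201 + 88 = 1137
CON3 = 936 / 1137 = 0.8232

82.3%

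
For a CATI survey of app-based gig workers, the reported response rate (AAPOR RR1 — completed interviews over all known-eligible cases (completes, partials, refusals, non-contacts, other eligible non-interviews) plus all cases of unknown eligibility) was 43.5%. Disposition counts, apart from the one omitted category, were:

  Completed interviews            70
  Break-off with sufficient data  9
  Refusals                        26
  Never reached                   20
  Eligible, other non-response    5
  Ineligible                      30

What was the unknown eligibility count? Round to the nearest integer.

RR1 = 70 / D = 0.435
D = 70 / 0.435 = 160.9
Other denominator terms total 130
unknown eligibility = 160.9 − 130 ≈ 31

31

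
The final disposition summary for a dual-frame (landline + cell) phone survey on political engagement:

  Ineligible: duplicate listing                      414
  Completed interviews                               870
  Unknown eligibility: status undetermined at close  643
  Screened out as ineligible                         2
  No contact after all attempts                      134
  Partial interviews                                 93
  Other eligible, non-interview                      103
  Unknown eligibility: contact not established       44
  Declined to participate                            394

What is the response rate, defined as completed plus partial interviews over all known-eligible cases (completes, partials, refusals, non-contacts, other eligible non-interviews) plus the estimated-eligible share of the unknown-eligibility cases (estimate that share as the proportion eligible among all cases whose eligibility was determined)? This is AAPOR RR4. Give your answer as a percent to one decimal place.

45.0%

Eligibility not determined = 44 + 643 = 687
Out of scope = 2 + 414 = 416
Numerator: 870 + 93 = 963
Known eligible: 870 + 93 + 394 + 134 + 103 = 1594
e = 1594 / (1594 + 416) = 1594 / 2010 = 0.7930
e × U: 0.7930 × 687 = 544.79
Base: 1594 + 544.79 = 2138.79
RR4 = 963 / 2138.79 = 0.4503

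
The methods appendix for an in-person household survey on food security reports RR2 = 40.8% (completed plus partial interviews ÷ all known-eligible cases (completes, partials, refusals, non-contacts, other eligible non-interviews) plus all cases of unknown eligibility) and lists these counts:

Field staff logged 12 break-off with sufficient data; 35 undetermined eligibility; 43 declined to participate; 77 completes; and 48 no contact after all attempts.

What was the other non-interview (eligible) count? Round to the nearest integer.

Top → 77 + 12 = 89
RR2 = 89 / D = 0.408
D = 89 / 0.408 = 218.1
Rest of base = 215
other non-interview (eligible) = 218.1 − 215 ≈ 3

3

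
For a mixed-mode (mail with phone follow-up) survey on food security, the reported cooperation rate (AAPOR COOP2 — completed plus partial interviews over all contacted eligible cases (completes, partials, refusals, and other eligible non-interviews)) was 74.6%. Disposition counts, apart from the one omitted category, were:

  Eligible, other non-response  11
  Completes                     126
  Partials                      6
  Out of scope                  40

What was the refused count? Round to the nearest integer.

34

Numerator: 126 + 6 = 132
COOP2 = 132 / D = 0.746
D = 132 / 0.746 = 176.9
Other denominator terms total 143
refused = 176.9 − 143 ≈ 34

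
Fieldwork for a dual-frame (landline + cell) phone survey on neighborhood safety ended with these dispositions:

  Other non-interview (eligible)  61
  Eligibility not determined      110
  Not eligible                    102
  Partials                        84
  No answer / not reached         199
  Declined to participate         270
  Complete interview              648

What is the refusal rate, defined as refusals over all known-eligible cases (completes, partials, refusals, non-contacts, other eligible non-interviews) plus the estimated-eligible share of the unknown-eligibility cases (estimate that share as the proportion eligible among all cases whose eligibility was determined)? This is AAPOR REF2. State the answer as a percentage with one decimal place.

19.8%

Top → 270
Determined eligible → 648 + 84 + 270 + 199 + 61 = 1262
e = 1262 / (1262 + 102) = 1262 / 1364 = 0.9252
e × U → 0.9252 × 110 = 101.77
Base → 1262 + 101.77 = 1363.77
REF2 = 270 / 1363.77 = 0.1980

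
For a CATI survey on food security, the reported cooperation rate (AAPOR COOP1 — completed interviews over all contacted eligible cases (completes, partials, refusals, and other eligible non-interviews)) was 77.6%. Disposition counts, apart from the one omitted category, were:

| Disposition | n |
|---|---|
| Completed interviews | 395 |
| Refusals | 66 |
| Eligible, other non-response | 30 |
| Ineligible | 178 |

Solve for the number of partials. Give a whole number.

18

COOP1 = 395 / D = 0.776
D = 395 / 0.776 = 509.0
Rest of base = 491
partials = 509.0 − 491 ≈ 18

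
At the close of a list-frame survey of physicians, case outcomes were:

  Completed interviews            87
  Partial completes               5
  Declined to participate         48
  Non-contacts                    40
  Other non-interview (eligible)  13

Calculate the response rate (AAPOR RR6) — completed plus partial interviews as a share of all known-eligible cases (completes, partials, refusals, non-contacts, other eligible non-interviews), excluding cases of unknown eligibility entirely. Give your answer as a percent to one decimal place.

47.7%

Num = 87 + 5 = 92
Denom = 87 + 5 + 48 + 40 + 13 = 193
RR6 = 92 / 193 = 0.4767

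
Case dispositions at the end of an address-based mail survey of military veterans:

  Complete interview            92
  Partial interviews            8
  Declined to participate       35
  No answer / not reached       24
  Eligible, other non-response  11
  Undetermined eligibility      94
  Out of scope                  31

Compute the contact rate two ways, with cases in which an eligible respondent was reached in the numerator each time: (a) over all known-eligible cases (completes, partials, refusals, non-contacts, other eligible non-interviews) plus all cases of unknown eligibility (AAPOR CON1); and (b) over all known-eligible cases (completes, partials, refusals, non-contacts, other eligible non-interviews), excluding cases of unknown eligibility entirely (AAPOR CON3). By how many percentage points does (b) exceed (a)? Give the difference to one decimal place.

Num: 92 + 8 + 35 + 11 = 146
Denom: 92 + 8 + 35 + 24 + 11 + 94 = 264
CON1 = 146 / 264 = 0.5530
Denom: 92 + 8 + 35 + 24 + 11 = 170
CON3 = 146 / 170 = 0.8588
Difference = 85.88 − 55.30 = 30.58 percentage points

30.6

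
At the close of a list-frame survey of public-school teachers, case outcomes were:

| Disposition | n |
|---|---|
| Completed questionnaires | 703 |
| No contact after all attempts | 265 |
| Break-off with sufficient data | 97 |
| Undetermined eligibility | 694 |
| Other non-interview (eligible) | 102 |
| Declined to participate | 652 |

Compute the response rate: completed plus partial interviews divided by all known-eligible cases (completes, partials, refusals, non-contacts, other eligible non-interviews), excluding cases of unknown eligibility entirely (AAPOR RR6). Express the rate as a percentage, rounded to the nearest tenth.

Top = 703 + 97 = 800
Denominator = 703 + 97 + 652 + 265 + 102 = 1819
RR6 = 800 / 1819 = 0.4398

44.0%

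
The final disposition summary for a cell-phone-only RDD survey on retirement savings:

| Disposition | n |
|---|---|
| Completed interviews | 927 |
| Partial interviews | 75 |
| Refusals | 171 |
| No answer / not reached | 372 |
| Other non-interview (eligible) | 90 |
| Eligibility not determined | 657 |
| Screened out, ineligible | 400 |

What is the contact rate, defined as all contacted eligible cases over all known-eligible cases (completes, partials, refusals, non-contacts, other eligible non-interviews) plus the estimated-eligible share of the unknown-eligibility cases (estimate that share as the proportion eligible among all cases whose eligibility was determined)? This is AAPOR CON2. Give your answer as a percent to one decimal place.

58.4%

Top: 927 + 75 + 171 + 90 = 1263
Known eligible: 927 + 75 + 171 + 372 + 90 = 1635
e = 1635 / (1635 + 400) = 1635 / 2035 = 0.8034
Eligible share of unknowns: 0.8034 × 657 = 527.83
Denom: 1635 + 527.83 = 2162.83
CON2 = 1263 / 2162.83 = 0.5840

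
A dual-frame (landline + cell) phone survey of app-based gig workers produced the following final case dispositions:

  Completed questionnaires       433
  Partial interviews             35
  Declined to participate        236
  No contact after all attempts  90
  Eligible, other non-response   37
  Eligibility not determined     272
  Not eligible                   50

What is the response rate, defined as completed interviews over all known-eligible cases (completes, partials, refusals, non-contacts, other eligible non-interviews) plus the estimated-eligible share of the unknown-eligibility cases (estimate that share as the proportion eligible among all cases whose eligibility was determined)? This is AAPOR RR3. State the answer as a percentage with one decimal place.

39.8%

Top: 433
Known eligible: 433 + 35 + 236 + 90 + 37 = 831
e = 831 / (831 + 50) = 831 / 881 = 0.9432
Estimated eligible among unknowns: 0.9432 × 272 = 256.55
Denominator: 831 + 256.55 = 1087.55
RR3 = 433 / 1087.55 = 0.3981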